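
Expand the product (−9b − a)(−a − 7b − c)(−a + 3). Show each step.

−16a^2b + 48ab − 63ab^2 + 189b^2 − 9abc + 27bc − a^3 + 3a^2 − a^2c + 3ac

(−9b − a)(−a − 7b − c)(−a + 3)
= (9ab + 63b^2 + 9bc + a^2 + 7ab + ac)(−a + 3)    [distributive law]
= (16ab + 63b^2 + 9bc + a^2 + ac)(−a + 3)    [combine like terms]
= −16a^2b + 48ab − 63ab^2 + 189b^2 − 9abc + 27bc − a^3 + 3a^2 − a^2c + 3ac    [distributive law]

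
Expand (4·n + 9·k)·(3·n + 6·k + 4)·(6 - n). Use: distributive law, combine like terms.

56·n^2 - 12·n^3 + 270·k·n - 51·k·n^2 + 96·n + 324·k^2 - 54·k^2·n + 216·k

(4·n + 9·k)·(3·n + 6·k + 4)·(6 - n)
= (12·n^2 + 24·k·n + 16·n + 27·k·n + 54·k^2 + 36·k)·(6 - n)    [distributive law]
= (12·n^2 + 51·k·n + 16·n + 54·k^2 + 36·k)·(6 - n)    [combine like terms]
= 72·n^2 - 12·n^3 + 306·k·n - 51·k·n^2 + 96·n - 16·n^2 + 324·k^2 - 54·k^2·n + 216·k - 36·k·n    [distributive law]
= 56·n^2 - 12·n^3 + 270·k·n - 51·k·n^2 + 96·n + 324·k^2 - 54·k^2·n + 216·k    [combine like terms]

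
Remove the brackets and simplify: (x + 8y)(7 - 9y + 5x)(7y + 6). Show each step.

(x + 8y)(7 - 9y + 5x)(7y + 6)
= (7x - 9xy + 5x^2 + 56y - 72y^2 + 40xy)(7y + 6)    [distributive law]
= (7x + 31xy + 5x^2 + 56y - 72y^2)(7y + 6)    [combine like terms]
= 49xy + 42x + 217xy^2 + 186xy + 35x^2y + 30x^2 + 392y^2 + 336y - 504y^3 - 432y^2    [distributive law]
= 235xy + 42x + 217xy^2 + 35x^2y + 30x^2 - 40y^2 + 336y - 504y^3    [combine like terms]

235xy + 42x + 217xy^2 + 35x^2y + 30x^2 - 40y^2 + 336y - 504y^3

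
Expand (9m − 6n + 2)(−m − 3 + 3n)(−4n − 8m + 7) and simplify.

−228m²n + 72m³ + 169m² + 155mn − 155m + 12mn² − 222n² + 192n + 72n³ − 42

(9m − 6n + 2)(−m − 3 + 3n)(−4n − 8m + 7)
= (−9m² − 27m + 27mn + 6mn + 18n − 18n² − 2m − 6 + 6n)(−4n − 8m + 7)    [distributive law]
= (−9m² − 29m + 33mn + 24n − 18n² − 6)(−4n − 8m + 7)    [combine like terms]
= 36m²n + 72m³ − 63m² + 116mn + 232m² − 203m − 132mn² − 264m²n + 231mn − 96n² − 192mn + 168n + 72n³ + 144mn² − 126n² + 24n + 48m − 42    [distributive law]
= −228m²n + 72m³ + 169m² + 155mn − 155m + 12mn² − 222n² + 192n + 72n³ − 42    [combine like terms]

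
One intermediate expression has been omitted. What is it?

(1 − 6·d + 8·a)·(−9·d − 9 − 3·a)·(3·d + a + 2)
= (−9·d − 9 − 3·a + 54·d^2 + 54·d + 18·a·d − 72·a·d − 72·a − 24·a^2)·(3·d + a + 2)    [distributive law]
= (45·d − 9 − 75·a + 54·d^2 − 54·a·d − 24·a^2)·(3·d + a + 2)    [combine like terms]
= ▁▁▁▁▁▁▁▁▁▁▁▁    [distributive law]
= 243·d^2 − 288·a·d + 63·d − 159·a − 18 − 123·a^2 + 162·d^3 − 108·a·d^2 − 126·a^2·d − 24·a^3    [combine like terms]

By distributive law:

135·d^2 + 45·a·d + 90·d − 27·d − 9·a − 18 − 225·a·d − 75·a^2 − 150·a + 162·d^3 + 54·a·d^2 + 108·d^2 − 162·a·d^2 − 54·a^2·d − 108·a·d − 72·a^2·d − 24·a^3 − 48·a^2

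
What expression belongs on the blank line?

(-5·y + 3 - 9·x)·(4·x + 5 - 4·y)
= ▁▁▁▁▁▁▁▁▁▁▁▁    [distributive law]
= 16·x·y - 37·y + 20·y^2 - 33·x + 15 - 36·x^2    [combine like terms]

Applying distributive law to the line above:

-20·x·y - 25·y + 20·y^2 + 12·x + 15 - 12·y - 36·x^2 - 45·x + 36·x·y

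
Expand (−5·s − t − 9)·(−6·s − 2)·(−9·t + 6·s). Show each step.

−234·s²·t + 180·s³ − 564·s·t + 384·s² − 54·s·t² − 18·t² − 162·t + 108·s

(−5·s − t − 9)·(−6·s − 2)·(−9·t + 6·s)
= (30·s² + 10·s + 6·s·t + 2·t + 54·s + 18)·(−9·t + 6·s)    [distributive law]
= (30·s² + 64·s + 6·s·t + 2·t + 18)·(−9·t + 6·s)    [combine like terms]
= −270·s²·t + 180·s³ − 576·s·t + 384·s² − 54·s·t² + 36·s²·t − 18·t² + 12·s·t − 162·t + 108·s    [distributive law]
= −234·s²·t + 180·s³ − 564·s·t + 384·s² − 54·s·t² − 18·t² − 162·t + 108·s    [combine like terms]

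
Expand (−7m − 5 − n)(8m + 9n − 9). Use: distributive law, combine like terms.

−56m^2 − 71mn + 23m − 36n + 45 − 9n^2

(−7m − 5 − n)(8m + 9n − 9)
= −56m^2 − 63mn + 63m − 40m − 45n + 45 − 8mn − 9n^2 + 9n    [distributive law]
= −56m^2 − 71mn + 23m − 36n + 45 − 9n^2    [combine like terms]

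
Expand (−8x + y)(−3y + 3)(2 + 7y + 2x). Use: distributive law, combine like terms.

−114xy + 162xy² + 48x²y − 48x − 48x² + 15y² − 21y³ + 6y

(−8x + y)(−3y + 3)(2 + 7y + 2x)
= (24xy − 24x − 3y² + 3y)(2 + 7y + 2x)    [distributive law]
= 48xy + 168xy² + 48x²y − 48x − 168xy − 48x² − 6y² − 21y³ − 6xy² + 6y + 21y² + 6xy    [distributive law]
= −114xy + 162xy² + 48x²y − 48x − 48x² + 15y² − 21y³ + 6y    [combine like terms]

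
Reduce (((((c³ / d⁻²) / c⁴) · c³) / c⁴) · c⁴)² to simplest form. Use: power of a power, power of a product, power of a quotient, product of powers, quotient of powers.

(((((c³ / d⁻²) / c⁴) · c³) / c⁴) · c⁴)²
= (((((c³ / d⁻²) / c⁴) · c³) / c⁴)²) · ((c⁴)²)    [power of a product]
= (((((c³ / d⁻²) / c⁴) · c³)²) / ((c⁴)²)) · ((c⁴)²)    [power of a quotient]
= (((((c³ / d⁻²) / c⁴)²) · ((c³)²)) / ((c⁴)²)) · ((c⁴)²)    [power of a product]
= (((((c³ / d⁻²)²) / ((c⁴)²)) · ((c³)²)) / ((c⁴)²)) · ((c⁴)²)    [power of a quotient]
= ((((((c³)²) / ((d⁻²)²)) / ((c⁴)²)) · ((c³)²)) / ((c⁴)²)) · ((c⁴)²)    [power of a quotient]
= ((((c⁶ / ((d⁻²)²)) / ((c⁴)²)) · ((c³)²)) / ((c⁴)²)) · ((c⁴)²)    [power of a power]
= ((((c⁶ / d⁻⁴) / ((c⁴)²)) · ((c³)²)) / ((c⁴)²)) · ((c⁴)²)    [power of a power]
= ((((c⁶ / d⁻⁴) / c⁸) · ((c³)²)) / ((c⁴)²)) · ((c⁴)²)    [power of a power]
= ((((c⁶ / d⁻⁴) / c⁸) · c⁶) / ((c⁴)²)) · ((c⁴)²)    [power of a power]
= ((((c⁶ / d⁻⁴) / c⁸) · c⁶) / c⁸) · ((c⁴)²)    [power of a power]
= ((((c⁶ / d⁻⁴) / c⁸) · c⁶) / c⁸) · c⁸    [power of a power]
= c⁴d⁴    [quotient of powers; product of powers]

c⁴d⁴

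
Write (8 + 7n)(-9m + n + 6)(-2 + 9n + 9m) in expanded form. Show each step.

576m - 72mn - 648m² + 332n + 436n² - 96 - 504mn² - 567m²n + 63n³

(8 + 7n)(-9m + n + 6)(-2 + 9n + 9m)
= (-72m + 8n + 48 - 63mn + 7n² + 42n)(-2 + 9n + 9m)    [distributive law]
= (-72m + 50n + 48 - 63mn + 7n²)(-2 + 9n + 9m)    [combine like terms]
= 144m - 648mn - 648m² - 100n + 450n² + 450mn - 96 + 432n + 432m + 126mn - 567mn² - 567m²n - 14n² + 63n³ + 63mn²    [distributive law]
= 576m - 72mn - 648m² + 332n + 436n² - 96 - 504mn² - 567m²n + 63n³    [combine like terms]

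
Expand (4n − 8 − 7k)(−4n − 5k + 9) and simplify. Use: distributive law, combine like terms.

(4n − 8 − 7k)(−4n − 5k + 9)
= −16n² − 20kn + 36n + 32n + 40k − 72 + 28kn + 35k² − 63k    [distributive law]
= −16n² + 8kn + 68n − 23k − 72 + 35k²    [combine like terms]

−16n² + 8kn + 68n − 23k − 72 + 35k²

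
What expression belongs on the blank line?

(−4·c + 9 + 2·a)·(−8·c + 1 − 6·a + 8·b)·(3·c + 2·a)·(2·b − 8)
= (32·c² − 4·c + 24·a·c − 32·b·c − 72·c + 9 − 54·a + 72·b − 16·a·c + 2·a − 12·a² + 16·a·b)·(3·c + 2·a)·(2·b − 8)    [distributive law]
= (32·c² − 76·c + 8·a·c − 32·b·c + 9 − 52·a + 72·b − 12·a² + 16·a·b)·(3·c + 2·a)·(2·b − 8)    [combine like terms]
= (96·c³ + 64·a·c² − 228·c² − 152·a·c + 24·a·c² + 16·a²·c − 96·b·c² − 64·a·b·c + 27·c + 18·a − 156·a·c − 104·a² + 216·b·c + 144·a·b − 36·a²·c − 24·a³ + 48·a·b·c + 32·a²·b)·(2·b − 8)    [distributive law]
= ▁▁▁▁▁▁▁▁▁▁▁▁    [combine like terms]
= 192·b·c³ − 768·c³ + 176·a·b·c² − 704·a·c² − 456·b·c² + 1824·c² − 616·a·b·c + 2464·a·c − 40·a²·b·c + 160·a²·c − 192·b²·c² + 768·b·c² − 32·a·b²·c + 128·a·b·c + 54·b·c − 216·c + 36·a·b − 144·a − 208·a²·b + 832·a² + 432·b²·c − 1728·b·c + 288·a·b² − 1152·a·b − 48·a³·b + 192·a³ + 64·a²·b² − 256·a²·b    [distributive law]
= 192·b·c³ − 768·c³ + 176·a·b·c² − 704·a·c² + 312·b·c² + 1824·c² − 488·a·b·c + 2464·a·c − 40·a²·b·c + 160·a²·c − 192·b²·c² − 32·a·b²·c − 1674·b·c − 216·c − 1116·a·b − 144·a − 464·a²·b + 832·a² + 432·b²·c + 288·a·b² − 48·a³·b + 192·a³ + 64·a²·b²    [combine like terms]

By combine like terms:

(96·c³ + 88·a·c² − 228·c² − 308·a·c − 20·a²·c − 96·b·c² − 16·a·b·c + 27·c + 18·a − 104·a² + 216·b·c + 144·a·b − 24·a³ + 32·a²·b)·(2·b − 8)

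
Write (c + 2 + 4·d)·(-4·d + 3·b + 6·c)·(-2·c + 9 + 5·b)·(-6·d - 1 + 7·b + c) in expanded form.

(c + 2 + 4·d)·(-4·d + 3·b + 6·c)·(-2·c + 9 + 5·b)·(-6·d - 1 + 7·b + c)
= (-4·c·d + 3·b·c + 6·c^2 - 8·d + 6·b + 12·c - 16·d^2 + 12·b·d + 24·c·d)·(-2·c + 9 + 5·b)·(-6·d - 1 + 7·b + c)    [distributive law]
= (20·c·d + 3·b·c + 6·c^2 - 8·d + 6·b + 12·c - 16·d^2 + 12·b·d)·(-2·c + 9 + 5·b)·(-6·d - 1 + 7·b + c)    [combine like terms]
= (-40·c^2·d + 180·c·d + 100·b·c·d - 6·b·c^2 + 27·b·c + 15·b^2·c - 12·c^3 + 54·c^2 + 30·b·c^2 + 16·c·d - 72·d - 40·b·d - 12·b·c + 54·b + 30·b^2 - 24·c^2 + 108·c + 60·b·c + 32·c·d^2 - 144·d^2 - 80·b·d^2 - 24·b·c·d + 108·b·d + 60·b^2·d)·(-6·d - 1 + 7·b + c)    [distributive law]
= (-40·c^2·d + 196·c·d + 76·b·c·d + 24·b·c^2 + 75·b·c + 15·b^2·c - 12·c^3 + 30·c^2 - 72·d + 68·b·d + 54·b + 30·b^2 + 108·c + 32·c·d^2 - 144·d^2 - 80·b·d^2 + 60·b^2·d)·(-6·d - 1 + 7·b + c)    [combine like terms]
= 240·c^2·d^2 + 40·c^2·d - 280·b·c^2·d - 40·c^3·d - 1176·c·d^2 - 196·c·d + 1372·b·c·d + 196·c^2·d - 456·b·c·d^2 - 76·b·c·d + 532·b^2·c·d + 76·b·c^2·d - 144·b·c^2·d - 24·b·c^2 + 168·b^2·c^2 + 24·b·c^3 - 450·b·c·d - 75·b·c + 525·b^2·c + 75·b·c^2 - 90·b^2·c·d - 15·b^2·c + 105·b^3·c + 15·b^2·c^2 + 72·c^3·d + 12·c^3 - 84·b·c^3 - 12·c^4 - 180·c^2·d - 30·c^2 + 210·b·c^2 + 30·c^3 + 432·d^2 + 72·d - 504·b·d - 72·c·d - 408·b·d^2 - 68·b·d + 476·b^2·d + 68·b·c·d - 324·b·d - 54·b + 378·b^2 + 54·b·c - 180·b^2·d - 30·b^2 + 210·b^3 + 30·b^2·c - 648·c·d - 108·c + 756·b·c + 108·c^2 - 192·c·d^3 - 32·c·d^2 + 224·b·c·d^2 + 32·c^2·d^2 + 864·d^3 + 144·d^2 - 1008·b·d^2 - 144·c·d^2 + 480·b·d^3 + 80·b·d^2 - 560·b^2·d^2 - 80·b·c·d^2 - 360·b^2·d^2 - 60·b^2·d + 420·b^3·d + 60·b^2·c·d    [distributive law]
= 272·c^2·d^2 + 56·c^2·d - 348·b·c^2·d + 32·c^3·d - 1352·c·d^2 - 916·c·d + 914·b·c·d - 312·b·c·d^2 + 502·b^2·c·d + 261·b·c^2 + 183·b^2·c^2 - 60·b·c^3 + 735·b·c + 540·b^2·c + 105·b^3·c + 42·c^3 - 12·c^4 + 78·c^2 + 576·d^2 + 72·d - 896·b·d - 1336·b·d^2 + 236·b^2·d - 54·b + 348·b^2 + 210·b^3 - 108·c - 192·c·d^3 + 864·d^3 + 480·b·d^3 - 920·b^2·d^2 + 420·b^3·d    [combine like terms]

272·c^2·d^2 + 56·c^2·d - 348·b·c^2·d + 32·c^3·d - 1352·c·d^2 - 916·c·d + 914·b·c·d - 312·b·c·d^2 + 502·b^2·c·d + 261·b·c^2 + 183·b^2·c^2 - 60·b·c^3 + 735·b·c + 540·b^2·c + 105·b^3·c + 42·c^3 - 12·c^4 + 78·c^2 + 576·d^2 + 72·d - 896·b·d - 1336·b·d^2 + 236·b^2·d - 54·b + 348·b^2 + 210·b^3 - 108·c - 192·c·d^3 + 864·d^3 + 480·b·d^3 - 920·b^2·d^2 + 420·b^3·d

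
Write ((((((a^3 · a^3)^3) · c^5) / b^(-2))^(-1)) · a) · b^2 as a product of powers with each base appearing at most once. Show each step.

a^(-17)c^(-5)

((((((a^3 · a^3)^3) · c^5) / b^(-2))^(-1)) · a) · b^2
= ((((((a^3 · a^3)^3) · c^5)^(-1)) / ((b^(-2))^(-1))) · a) · b^2    [power of a quotient]
= ((((((a^3 · a^3)^3)^(-1)) · ((c^5)^(-1))) / ((b^(-2))^(-1))) · a) · b^2    [power of a product]
= (((((a^3 · a^3)^(-3)) · ((c^5)^(-1))) / ((b^(-2))^(-1))) · a) · b^2    [power of a power]
= ((((((a^3)^(-3)) · ((a^3)^(-3))) · ((c^5)^(-1))) / ((b^(-2))^(-1))) · a) · b^2    [power of a product]
= ((((a^(-9) · ((a^3)^(-3))) · ((c^5)^(-1))) / ((b^(-2))^(-1))) · a) · b^2    [power of a power]
= ((((a^(-9) · a^(-9)) · ((c^5)^(-1))) / ((b^(-2))^(-1))) · a) · b^2    [power of a power]
= (((a^(-18) · ((c^5)^(-1))) / ((b^(-2))^(-1))) · a) · b^2    [product of powers]
= (((a^(-18) · c^(-5)) / ((b^(-2))^(-1))) · a) · b^2    [power of a power]
= (((a^(-18) · c^(-5)) / b^2) · a) · b^2    [power of a power]
= a^(-17)c^(-5)    [quotient of powers; product of powers]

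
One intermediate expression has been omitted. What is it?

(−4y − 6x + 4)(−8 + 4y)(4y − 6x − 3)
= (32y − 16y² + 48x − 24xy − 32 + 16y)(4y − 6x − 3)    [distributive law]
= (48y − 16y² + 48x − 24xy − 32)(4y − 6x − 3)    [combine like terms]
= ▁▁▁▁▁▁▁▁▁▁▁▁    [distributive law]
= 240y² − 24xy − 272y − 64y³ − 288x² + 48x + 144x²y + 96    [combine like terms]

After distributive law, the bracketed line is:

192y² − 288xy − 144y − 64y³ + 96xy² + 48y² + 192xy − 288x² − 144x − 96xy² + 144x²y + 72xy − 128y + 192x + 96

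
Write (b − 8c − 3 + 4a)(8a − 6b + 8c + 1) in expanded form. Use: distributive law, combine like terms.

(b − 8c − 3 + 4a)(8a − 6b + 8c + 1)
= 8ab − 6b² + 8bc + b − 64ac + 48bc − 64c² − 8c − 24a + 18b − 24c − 3 + 32a² − 24ab + 32ac + 4a    [distributive law]
= −16ab − 6b² + 56bc + 19b − 32ac − 64c² − 32c − 20a − 3 + 32a²    [combine like terms]

−16ab − 6b² + 56bc + 19b − 32ac − 64c² − 32c − 20a − 3 + 32a²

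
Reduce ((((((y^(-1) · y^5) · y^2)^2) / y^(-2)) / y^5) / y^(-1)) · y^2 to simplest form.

y^12

((((((y^(-1) · y^5) · y^2)^2) / y^(-2)) / y^5) / y^(-1)) · y^2
= ((((((y^(-1) · y^5)^2) · ((y^2)^2)) / y^(-2)) / y^5) / y^(-1)) · y^2    [power of a product]
= (((((((y^(-1))^2) · ((y^5)^2)) · ((y^2)^2)) / y^(-2)) / y^5) / y^(-1)) · y^2    [power of a product]
= (((((y^(-2) · ((y^5)^2)) · ((y^2)^2)) / y^(-2)) / y^5) / y^(-1)) · y^2    [power of a power]
= (((((y^(-2) · y^10) · ((y^2)^2)) / y^(-2)) / y^5) / y^(-1)) · y^2    [power of a power]
= ((((y^8 · ((y^2)^2)) / y^(-2)) / y^5) / y^(-1)) · y^2    [product of powers]
= ((((y^8 · y^4) / y^(-2)) / y^5) / y^(-1)) · y^2    [power of a power]
= (((y^12 / y^(-2)) / y^5) / y^(-1)) · y^2    [product of powers]
= ((y^14 / y^5) / y^(-1)) · y^2    [quotient of powers]
= (y^9 / y^(-1)) · y^2    [quotient of powers]
= y^10 · y^2    [quotient of powers]
= y^12    [product of powers]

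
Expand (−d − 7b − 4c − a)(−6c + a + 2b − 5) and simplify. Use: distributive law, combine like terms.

6cd − ad − 2bd + 5d + 34bc − 9ab − 14b^2 + 35b + 24c^2 + 2ac + 20c − a^2 + 5a

(−d − 7b − 4c − a)(−6c + a + 2b − 5)
= 6cd − ad − 2bd + 5d + 42bc − 7ab − 14b^2 + 35b + 24c^2 − 4ac − 8bc + 20c + 6ac − a^2 − 2ab + 5a    [distributive law]
= 6cd − ad − 2bd + 5d + 34bc − 9ab − 14b^2 + 35b + 24c^2 + 2ac + 20c − a^2 + 5a    [combine like terms]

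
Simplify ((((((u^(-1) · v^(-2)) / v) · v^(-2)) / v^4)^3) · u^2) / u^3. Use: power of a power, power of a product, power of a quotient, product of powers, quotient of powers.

((((((u^(-1) · v^(-2)) / v) · v^(-2)) / v^4)^3) · u^2) / u^3
= ((((((u^(-1) · v^(-2)) / v) · v^(-2))^3) / ((v^4)^3)) · u^2) / u^3    [power of a quotient]
= ((((((u^(-1) · v^(-2)) / v)^3) · ((v^(-2))^3)) / ((v^4)^3)) · u^2) / u^3    [power of a product]
= ((((((u^(-1) · v^(-2))^3) / (v^3)) · ((v^(-2))^3)) / ((v^4)^3)) · u^2) / u^3    [power of a quotient]
= (((((((u^(-1))^3) · ((v^(-2))^3)) / (v^3)) · ((v^(-2))^3)) / ((v^4)^3)) · u^2) / u^3    [power of a product]
= (((((u^(-3) · ((v^(-2))^3)) / (v^3)) · ((v^(-2))^3)) / ((v^4)^3)) · u^2) / u^3    [power of a power]
= (((((u^(-3) · v^(-6)) / (v^3)) · ((v^(-2))^3)) / ((v^4)^3)) · u^2) / u^3    [power of a power]
= (((((u^(-3) · v^(-6)) / v^3) · v^(-6)) / ((v^4)^3)) · u^2) / u^3    [power of a power]
= (((((u^(-3) · v^(-6)) / v^3) · v^(-6)) / v^12) · u^2) / u^3    [power of a power]
= u^(-4)v^(-27)    [quotient of powers; product of powers]

u^(-4)v^(-27)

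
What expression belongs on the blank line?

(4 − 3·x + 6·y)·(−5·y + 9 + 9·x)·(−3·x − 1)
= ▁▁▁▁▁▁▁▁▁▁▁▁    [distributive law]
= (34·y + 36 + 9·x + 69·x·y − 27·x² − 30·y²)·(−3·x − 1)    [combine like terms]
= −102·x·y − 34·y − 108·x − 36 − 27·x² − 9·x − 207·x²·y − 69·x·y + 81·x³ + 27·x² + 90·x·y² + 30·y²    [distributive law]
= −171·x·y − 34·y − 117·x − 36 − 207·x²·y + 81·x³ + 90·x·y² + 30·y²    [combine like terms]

After distributive law, the bracketed line is:

(−20·y + 36 + 36·x + 15·x·y − 27·x − 27·x² − 30·y² + 54·y + 54·x·y)·(−3·x − 1)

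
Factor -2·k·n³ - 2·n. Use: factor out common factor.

2·n(-k·n² - 1)

-2·k·n³ - 2·n
= 2(-k·n³ - n)    [factor out 2]
= 2·n(-k·n² - 1)    [factor out n]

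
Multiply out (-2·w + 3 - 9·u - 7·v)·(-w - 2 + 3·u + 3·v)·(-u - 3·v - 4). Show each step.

(-2·w + 3 - 9·u - 7·v)·(-w - 2 + 3·u + 3·v)·(-u - 3·v - 4)
= (2·w² + 4·w - 6·u·w - 6·v·w - 3·w - 6 + 9·u + 9·v + 9·u·w + 18·u - 27·u² - 27·u·v + 7·v·w + 14·v - 21·u·v - 21·v²)·(-u - 3·v - 4)    [distributive law]
= (2·w² + w + 3·u·w + v·w - 6 + 27·u + 23·v - 27·u² - 48·u·v - 21·v²)·(-u - 3·v - 4)    [combine like terms]
= -2·u·w² - 6·v·w² - 8·w² - u·w - 3·v·w - 4·w - 3·u²·w - 9·u·v·w - 12·u·w - u·v·w - 3·v²·w - 4·v·w + 6·u + 18·v + 24 - 27·u² - 81·u·v - 108·u - 23·u·v - 69·v² - 92·v + 27·u³ + 81·u²·v + 108·u² + 48·u²·v + 144·u·v² + 192·u·v + 21·u·v² + 63·v³ + 84·v²    [distributive law]
= -2·u·w² - 6·v·w² - 8·w² - 13·u·w - 7·v·w - 4·w - 3·u²·w - 10·u·v·w - 3·v²·w - 102·u - 74·v + 24 + 81·u² + 88·u·v + 15·v² + 27·u³ + 129·u²·v + 165·u·v² + 63·v³    [combine like terms]

-2·u·w² - 6·v·w² - 8·w² - 13·u·w - 7·v·w - 4·w - 3·u²·w - 10·u·v·w - 3·v²·w - 102·u - 74·v + 24 + 81·u² + 88·u·v + 15·v² + 27·u³ + 129·u²·v + 165·u·v² + 63·v³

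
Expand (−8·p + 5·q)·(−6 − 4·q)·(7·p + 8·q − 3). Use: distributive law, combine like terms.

(−8·p + 5·q)·(−6 − 4·q)·(7·p + 8·q − 3)
= (48·p + 32·p·q − 30·q − 20·q^2)·(7·p + 8·q − 3)    [distributive law]
= 336·p^2 + 384·p·q − 144·p + 224·p^2·q + 256·p·q^2 − 96·p·q − 210·p·q − 240·q^2 + 90·q − 140·p·q^2 − 160·q^3 + 60·q^2    [distributive law]
= 336·p^2 + 78·p·q − 144·p + 224·p^2·q + 116·p·q^2 − 180·q^2 + 90·q − 160·q^3    [combine like terms]

336·p^2 + 78·p·q − 144·p + 224·p^2·q + 116·p·q^2 − 180·q^2 + 90·q − 160·q^3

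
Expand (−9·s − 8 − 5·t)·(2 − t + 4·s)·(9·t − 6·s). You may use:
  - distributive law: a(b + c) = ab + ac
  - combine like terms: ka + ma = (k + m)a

−438·s·t + 300·s^2 − 129·s·t^2 − 258·s^2·t + 216·s^3 − 144·t + 96·s − 18·t^2 + 45·t^3

(−9·s − 8 − 5·t)·(2 − t + 4·s)·(9·t − 6·s)
= (−18·s + 9·s·t − 36·s^2 − 16 + 8·t − 32·s − 10·t + 5·t^2 − 20·s·t)·(9·t − 6·s)    [distributive law]
= (−50·s − 11·s·t − 36·s^2 − 16 − 2·t + 5·t^2)·(9·t − 6·s)    [combine like terms]
= −450·s·t + 300·s^2 − 99·s·t^2 + 66·s^2·t − 324·s^2·t + 216·s^3 − 144·t + 96·s − 18·t^2 + 12·s·t + 45·t^3 − 30·s·t^2    [distributive law]
= −438·s·t + 300·s^2 − 129·s·t^2 − 258·s^2·t + 216·s^3 − 144·t + 96·s − 18·t^2 + 45·t^3    [combine like terms]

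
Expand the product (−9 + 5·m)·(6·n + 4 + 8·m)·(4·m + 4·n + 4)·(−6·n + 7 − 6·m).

(−9 + 5·m)·(6·n + 4 + 8·m)·(4·m + 4·n + 4)·(−6·n + 7 − 6·m)
= (−54·n − 36 − 72·m + 30·m·n + 20·m + 40·m^2)·(4·m + 4·n + 4)·(−6·n + 7 − 6·m)    [distributive law]
= (−54·n − 36 − 52·m + 30·m·n + 40·m^2)·(4·m + 4·n + 4)·(−6·n + 7 − 6·m)    [combine like terms]
= (−216·m·n − 216·n^2 − 216·n − 144·m − 144·n − 144 − 208·m^2 − 208·m·n − 208·m + 120·m^2·n + 120·m·n^2 + 120·m·n + 160·m^3 + 160·m^2·n + 160·m^2)·(−6·n + 7 − 6·m)    [distributive law]
= (−304·m·n − 216·n^2 − 360·n − 352·m − 144 − 48·m^2 + 280·m^2·n + 120·m·n^2 + 160·m^3)·(−6·n + 7 − 6·m)    [combine like terms]
= 1824·m·n^2 − 2128·m·n + 1824·m^2·n + 1296·n^3 − 1512·n^2 + 1296·m·n^2 + 2160·n^2 − 2520·n + 2160·m·n + 2112·m·n − 2464·m + 2112·m^2 + 864·n − 1008 + 864·m + 288·m^2·n − 336·m^2 + 288·m^3 − 1680·m^2·n^2 + 1960·m^2·n − 1680·m^3·n − 720·m·n^3 + 840·m·n^2 − 720·m^2·n^2 − 960·m^3·n + 1120·m^3 − 960·m^4    [distributive law]
= 3960·m·n^2 + 2144·m·n + 4072·m^2·n + 1296·n^3 + 648·n^2 − 1656·n − 1600·m + 1776·m^2 − 1008 + 1408·m^3 − 2400·m^2·n^2 − 2640·m^3·n − 720·m·n^3 − 960·m^4    [combine like terms]

3960·m·n^2 + 2144·m·n + 4072·m^2·n + 1296·n^3 + 648·n^2 − 1656·n − 1600·m + 1776·m^2 − 1008 + 1408·m^3 − 2400·m^2·n^2 − 2640·m^3·n − 720·m·n^3 − 960·m^4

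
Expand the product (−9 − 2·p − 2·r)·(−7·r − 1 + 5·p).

65·r + 9 − 43·p + 4·p·r − 10·p² + 14·r²

(−9 − 2·p − 2·r)·(−7·r − 1 + 5·p)
= 63·r + 9 − 45·p + 14·p·r + 2·p − 10·p² + 14·r² + 2·r − 10·p·r    [distributive law]
= 65·r + 9 − 43·p + 4·p·r − 10·p² + 14·r²    [combine like terms]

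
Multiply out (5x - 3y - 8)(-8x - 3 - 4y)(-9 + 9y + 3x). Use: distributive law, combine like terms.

(5x - 3y - 8)(-8x - 3 - 4y)(-9 + 9y + 3x)
= (-40x^2 - 15x - 20xy + 24xy + 9y + 12y^2 + 64x + 24 + 32y)(-9 + 9y + 3x)    [distributive law]
= (-40x^2 + 49x + 4xy + 41y + 12y^2 + 24)(-9 + 9y + 3x)    [combine like terms]
= 360x^2 - 360x^2y - 120x^3 - 441x + 441xy + 147x^2 - 36xy + 36xy^2 + 12x^2y - 369y + 369y^2 + 123xy - 108y^2 + 108y^3 + 36xy^2 - 216 + 216y + 72x    [distributive law]
= 507x^2 - 348x^2y - 120x^3 - 369x + 528xy + 72xy^2 - 153y + 261y^2 + 108y^3 - 216    [combine like terms]

507x^2 - 348x^2y - 120x^3 - 369x + 528xy + 72xy^2 - 153y + 261y^2 + 108y^3 - 216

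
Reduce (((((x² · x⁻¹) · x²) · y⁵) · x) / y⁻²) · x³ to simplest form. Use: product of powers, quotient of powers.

x⁷y⁷

(((((x² · x⁻¹) · x²) · y⁵) · x) / y⁻²) · x³
= ((((x · x²) · y⁵) · x) / y⁻²) · x³    [product of powers]
= (((x³ · y⁵) · x) / y⁻²) · x³    [product of powers]
= x⁷y⁷    [quotient of powers; product of powers]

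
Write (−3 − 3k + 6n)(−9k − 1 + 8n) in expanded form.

(−3 − 3k + 6n)(−9k − 1 + 8n)
= 27k + 3 − 24n + 27k^2 + 3k − 24kn − 54kn − 6n + 48n^2    [distributive law]
= 30k + 3 − 30n + 27k^2 − 78kn + 48n^2    [combine like terms]

30k + 3 − 30n + 27k^2 − 78kn + 48n^2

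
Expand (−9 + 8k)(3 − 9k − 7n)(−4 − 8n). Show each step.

(−9 + 8k)(3 − 9k − 7n)(−4 − 8n)
= (−27 + 81k + 63n + 24k − 72k^2 − 56kn)(−4 − 8n)    [distributive law]
= (−27 + 105k + 63n − 72k^2 − 56kn)(−4 − 8n)    [combine like terms]
= 108 + 216n − 420k − 840kn − 252n − 504n^2 + 288k^2 + 576k^2n + 224kn + 448kn^2    [distributive law]
= 108 − 36n − 420k − 616kn − 504n^2 + 288k^2 + 576k^2n + 448kn^2    [combine like terms]

108 − 36n − 420k − 616kn − 504n^2 + 288k^2 + 576k^2n + 448kn^2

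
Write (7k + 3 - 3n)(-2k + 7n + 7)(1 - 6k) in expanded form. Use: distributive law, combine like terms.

(7k + 3 - 3n)(-2k + 7n + 7)(1 - 6k)
= (-14k^2 + 49kn + 49k - 6k + 21n + 21 + 6kn - 21n^2 - 21n)(1 - 6k)    [distributive law]
= (-14k^2 + 55kn + 43k + 21 - 21n^2)(1 - 6k)    [combine like terms]
= -14k^2 + 84k^3 + 55kn - 330k^2n + 43k - 258k^2 + 21 - 126k - 21n^2 + 126kn^2    [distributive law]
= -272k^2 + 84k^3 + 55kn - 330k^2n - 83k + 21 - 21n^2 + 126kn^2    [combine like terms]

-272k^2 + 84k^3 + 55kn - 330k^2n - 83k + 21 - 21n^2 + 126kn^2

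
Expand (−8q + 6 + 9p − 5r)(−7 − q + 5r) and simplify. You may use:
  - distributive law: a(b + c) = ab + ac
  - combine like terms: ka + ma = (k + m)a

50q + 8q^2 − 35qr − 42 + 65r − 63p − 9pq + 45pr − 25r^2

(−8q + 6 + 9p − 5r)(−7 − q + 5r)
= 56q + 8q^2 − 40qr − 42 − 6q + 30r − 63p − 9pq + 45pr + 35r + 5qr − 25r^2    [distributive law]
= 50q + 8q^2 − 35qr − 42 + 65r − 63p − 9pq + 45pr − 25r^2    [combine like terms]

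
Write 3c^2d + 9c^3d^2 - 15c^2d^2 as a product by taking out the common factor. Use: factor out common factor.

3c^2d + 9c^3d^2 - 15c^2d^2
= 3(c^2d + 3c^3d^2 - 5c^2d^2)    [factor out 3]
= 3c^2d(1 + 3cd - 5d)    [factor out c^2d]

3c^2d(1 + 3cd - 5d)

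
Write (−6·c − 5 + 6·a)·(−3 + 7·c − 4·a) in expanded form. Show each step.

−17·c − 42·c² + 66·a·c + 15 + 2·a − 24·a²

(−6·c − 5 + 6·a)·(−3 + 7·c − 4·a)
= 18·c − 42·c² + 24·a·c + 15 − 35·c + 20·a − 18·a + 42·a·c − 24·a²    [distributive law]
= −17·c − 42·c² + 66·a·c + 15 + 2·a − 24·a²    [combine like terms]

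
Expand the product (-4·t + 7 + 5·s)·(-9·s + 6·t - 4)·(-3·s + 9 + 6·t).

(-4·t + 7 + 5·s)·(-9·s + 6·t - 4)·(-3·s + 9 + 6·t)
= (36·s·t - 24·t^2 + 16·t - 63·s + 42·t - 28 - 45·s^2 + 30·s·t - 20·s)·(-3·s + 9 + 6·t)    [distributive law]
= (66·s·t - 24·t^2 + 58·t - 83·s - 28 - 45·s^2)·(-3·s + 9 + 6·t)    [combine like terms]
= -198·s^2·t + 594·s·t + 396·s·t^2 + 72·s·t^2 - 216·t^2 - 144·t^3 - 174·s·t + 522·t + 348·t^2 + 249·s^2 - 747·s - 498·s·t + 84·s - 252 - 168·t + 135·s^3 - 405·s^2 - 270·s^2·t    [distributive law]
= -468·s^2·t - 78·s·t + 468·s·t^2 + 132·t^2 - 144·t^3 + 354·t - 156·s^2 - 663·s - 252 + 135·s^3    [combine like terms]

-468·s^2·t - 78·s·t + 468·s·t^2 + 132·t^2 - 144·t^3 + 354·t - 156·s^2 - 663·s - 252 + 135·s^3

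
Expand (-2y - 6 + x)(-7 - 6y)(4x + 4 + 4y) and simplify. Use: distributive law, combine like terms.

148xy + 368y + 248y² + 24xy² + 48y³ + 140x + 168 - 28x² - 24x²y

(-2y - 6 + x)(-7 - 6y)(4x + 4 + 4y)
= (14y + 12y² + 42 + 36y - 7x - 6xy)(4x + 4 + 4y)    [distributive law]
= (50y + 12y² + 42 - 7x - 6xy)(4x + 4 + 4y)    [combine like terms]
= 200xy + 200y + 200y² + 48xy² + 48y² + 48y³ + 168x + 168 + 168y - 28x² - 28x - 28xy - 24x²y - 24xy - 24xy²    [distributive law]
= 148xy + 368y + 248y² + 24xy² + 48y³ + 140x + 168 - 28x² - 24x²y    [combine like terms]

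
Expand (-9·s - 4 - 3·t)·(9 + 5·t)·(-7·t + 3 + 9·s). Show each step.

9·s·t - 567·s - 729·s^2 + 180·s·t^2 - 405·s^2·t + 111·t - 108 + 284·t^2 + 105·t^3

(-9·s - 4 - 3·t)·(9 + 5·t)·(-7·t + 3 + 9·s)
= (-81·s - 45·s·t - 36 - 20·t - 27·t - 15·t^2)·(-7·t + 3 + 9·s)    [distributive law]
= (-81·s - 45·s·t - 36 - 47·t - 15·t^2)·(-7·t + 3 + 9·s)    [combine like terms]
= 567·s·t - 243·s - 729·s^2 + 315·s·t^2 - 135·s·t - 405·s^2·t + 252·t - 108 - 324·s + 329·t^2 - 141·t - 423·s·t + 105·t^3 - 45·t^2 - 135·s·t^2    [distributive law]
= 9·s·t - 567·s - 729·s^2 + 180·s·t^2 - 405·s^2·t + 111·t - 108 + 284·t^2 + 105·t^3    [combine like terms]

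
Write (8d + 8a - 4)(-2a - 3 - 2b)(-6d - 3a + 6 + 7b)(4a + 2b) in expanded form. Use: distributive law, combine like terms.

(8d + 8a - 4)(-2a - 3 - 2b)(-6d - 3a + 6 + 7b)(4a + 2b)
= (-16ad - 24d - 16bd - 16a^2 - 24a - 16ab + 8a + 12 + 8b)(-6d - 3a + 6 + 7b)(4a + 2b)    [distributive law]
= (-16ad - 24d - 16bd - 16a^2 - 16a - 16ab + 12 + 8b)(-6d - 3a + 6 + 7b)(4a + 2b)    [combine like terms]
= (96ad^2 + 48a^2d - 96ad - 112abd + 144d^2 + 72ad - 144d - 168bd + 96bd^2 + 48abd - 96bd - 112b^2d + 96a^2d + 48a^3 - 96a^2 - 112a^2b + 96ad + 48a^2 - 96a - 112ab + 96abd + 48a^2b - 96ab - 112ab^2 - 72d - 36a + 72 + 84b - 48bd - 24ab + 48b + 56b^2)(4a + 2b)    [distributive law]
= (96ad^2 + 144a^2d + 72ad + 32abd + 144d^2 - 216d - 312bd + 96bd^2 - 112b^2d + 48a^3 - 48a^2 - 64a^2b - 132a - 232ab - 112ab^2 + 72 + 132b + 56b^2)(4a + 2b)    [combine like terms]
= 384a^2d^2 + 192abd^2 + 576a^3d + 288a^2bd + 288a^2d + 144abd + 128a^2bd + 64ab^2d + 576ad^2 + 288bd^2 - 864ad - 432bd - 1248abd - 624b^2d + 384abd^2 + 192b^2d^2 - 448ab^2d - 224b^3d + 192a^4 + 96a^3b - 192a^3 - 96a^2b - 256a^3b - 128a^2b^2 - 528a^2 - 264ab - 928a^2b - 464ab^2 - 448a^2b^2 - 224ab^3 + 288a + 144b + 528ab + 264b^2 + 224ab^2 + 112b^3    [distributive law]
= 384a^2d^2 + 576abd^2 + 576a^3d + 416a^2bd + 288a^2d - 1104abd - 384ab^2d + 576ad^2 + 288bd^2 - 864ad - 432bd - 624b^2d + 192b^2d^2 - 224b^3d + 192a^4 - 160a^3b - 192a^3 - 1024a^2b - 576a^2b^2 - 528a^2 + 264ab - 240ab^2 - 224ab^3 + 288a + 144b + 264b^2 + 112b^3    [combine like terms]

384a^2d^2 + 576abd^2 + 576a^3d + 416a^2bd + 288a^2d - 1104abd - 384ab^2d + 576ad^2 + 288bd^2 - 864ad - 432bd - 624b^2d + 192b^2d^2 - 224b^3d + 192a^4 - 160a^3b - 192a^3 - 1024a^2b - 576a^2b^2 - 528a^2 + 264ab - 240ab^2 - 224ab^3 + 288a + 144b + 264b^2 + 112b^3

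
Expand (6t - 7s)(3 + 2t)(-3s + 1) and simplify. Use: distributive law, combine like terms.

-68st + 18t - 36st^2 + 12t^2 + 63s^2 - 21s + 42s^2t

(6t - 7s)(3 + 2t)(-3s + 1)
= (18t + 12t^2 - 21s - 14st)(-3s + 1)    [distributive law]
= -54st + 18t - 36st^2 + 12t^2 + 63s^2 - 21s + 42s^2t - 14st    [distributive law]
= -68st + 18t - 36st^2 + 12t^2 + 63s^2 - 21s + 42s^2t    [combine like terms]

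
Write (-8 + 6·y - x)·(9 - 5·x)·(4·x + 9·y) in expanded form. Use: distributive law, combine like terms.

(-8 + 6·y - x)·(9 - 5·x)·(4·x + 9·y)
= (-72 + 40·x + 54·y - 30·x·y - 9·x + 5·x^2)·(4·x + 9·y)    [distributive law]
= (-72 + 31·x + 54·y - 30·x·y + 5·x^2)·(4·x + 9·y)    [combine like terms]
= -288·x - 648·y + 124·x^2 + 279·x·y + 216·x·y + 486·y^2 - 120·x^2·y - 270·x·y^2 + 20·x^3 + 45·x^2·y    [distributive law]
= -288·x - 648·y + 124·x^2 + 495·x·y + 486·y^2 - 75·x^2·y - 270·x·y^2 + 20·x^3    [combine like terms]

-288·x - 648·y + 124·x^2 + 495·x·y + 486·y^2 - 75·x^2·y - 270·x·y^2 + 20·x^3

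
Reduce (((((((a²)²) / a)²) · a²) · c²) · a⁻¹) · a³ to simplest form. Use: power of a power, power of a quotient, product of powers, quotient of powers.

(((((((a²)²) / a)²) · a²) · c²) · a⁻¹) · a³
= (((((((a²)²)²) / (a²)) · a²) · c²) · a⁻¹) · a³    [power of a quotient]
= ((((((a²)⁴) / (a²)) · a²) · c²) · a⁻¹) · a³    [power of a power]
= ((((a⁸ / (a²)) · a²) · c²) · a⁻¹) · a³    [power of a power]
= (((a⁶ · a²) · c²) · a⁻¹) · a³    [quotient of powers]
= ((a⁸ · c²) · a⁻¹) · a³    [product of powers]
= a¹⁰c²    [product of powers]

a¹⁰c²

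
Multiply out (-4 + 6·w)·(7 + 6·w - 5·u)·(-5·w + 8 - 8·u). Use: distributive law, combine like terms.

(-4 + 6·w)·(7 + 6·w - 5·u)·(-5·w + 8 - 8·u)
= (-28 - 24·w + 20·u + 42·w + 36·w^2 - 30·u·w)·(-5·w + 8 - 8·u)    [distributive law]
= (-28 + 18·w + 20·u + 36·w^2 - 30·u·w)·(-5·w + 8 - 8·u)    [combine like terms]
= 140·w - 224 + 224·u - 90·w^2 + 144·w - 144·u·w - 100·u·w + 160·u - 160·u^2 - 180·w^3 + 288·w^2 - 288·u·w^2 + 150·u·w^2 - 240·u·w + 240·u^2·w    [distributive law]
= 284·w - 224 + 384·u + 198·w^2 - 484·u·w - 160·u^2 - 180·w^3 - 138·u·w^2 + 240·u^2·w    [combine like terms]

284·w - 224 + 384·u + 198·w^2 - 484·u·w - 160·u^2 - 180·w^3 - 138·u·w^2 + 240·u^2·w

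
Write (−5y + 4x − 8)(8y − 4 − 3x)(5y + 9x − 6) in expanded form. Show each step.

−200y^3 − 125xy^2 + 20y^2 − 638xy + 424y + 363x^2y + 144x^2 + 240x − 108x^3 − 192

(−5y + 4x − 8)(8y − 4 − 3x)(5y + 9x − 6)
= (−40y^2 + 20y + 15xy + 32xy − 16x − 12x^2 − 64y + 32 + 24x)(5y + 9x − 6)    [distributive law]
= (−40y^2 − 44y + 47xy + 8x − 12x^2 + 32)(5y + 9x − 6)    [combine like terms]
= −200y^3 − 360xy^2 + 240y^2 − 220y^2 − 396xy + 264y + 235xy^2 + 423x^2y − 282xy + 40xy + 72x^2 − 48x − 60x^2y − 108x^3 + 72x^2 + 160y + 288x − 192    [distributive law]
= −200y^3 − 125xy^2 + 20y^2 − 638xy + 424y + 363x^2y + 144x^2 + 240x − 108x^3 − 192    [combine like terms]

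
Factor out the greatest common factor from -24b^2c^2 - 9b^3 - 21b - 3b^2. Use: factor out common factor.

3b(-8bc^2 - 3b^2 - 7 - b)

-24b^2c^2 - 9b^3 - 21b - 3b^2
= 3(-8b^2c^2 - 3b^3 - 7b - b^2)    [factor out 3]
= 3b(-8bc^2 - 3b^2 - 7 - b)    [factor out b]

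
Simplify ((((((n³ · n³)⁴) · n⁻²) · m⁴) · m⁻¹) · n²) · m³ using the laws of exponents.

m⁶n²⁴

((((((n³ · n³)⁴) · n⁻²) · m⁴) · m⁻¹) · n²) · m³
= (((((((n³)⁴) · ((n³)⁴)) · n⁻²) · m⁴) · m⁻¹) · n²) · m³    [power of a product]
= (((((n¹² · ((n³)⁴)) · n⁻²) · m⁴) · m⁻¹) · n²) · m³    [power of a power]
= (((((n¹² · n¹²) · n⁻²) · m⁴) · m⁻¹) · n²) · m³    [power of a power]
= ((((n²⁴ · n⁻²) · m⁴) · m⁻¹) · n²) · m³    [product of powers]
= (((n²² · m⁴) · m⁻¹) · n²) · m³    [product of powers]
= m⁶n²⁴    [product of powers]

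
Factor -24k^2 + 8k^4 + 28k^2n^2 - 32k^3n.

4k^2(-6 + 2k^2 + 7n^2 - 8kn)

-24k^2 + 8k^4 + 28k^2n^2 - 32k^3n
= 4(-6k^2 + 2k^4 + 7k^2n^2 - 8k^3n)    [factor out 4]
= 4k^2(-6 + 2k^2 + 7n^2 - 8kn)    [factor out k^2]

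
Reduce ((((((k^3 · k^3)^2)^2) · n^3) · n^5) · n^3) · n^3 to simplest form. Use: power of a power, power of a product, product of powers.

k^24n^14

((((((k^3 · k^3)^2)^2) · n^3) · n^5) · n^3) · n^3
= (((((k^3 · k^3)^4) · n^3) · n^5) · n^3) · n^3    [power of a power]
= ((((((k^3)^4) · ((k^3)^4)) · n^3) · n^5) · n^3) · n^3    [power of a product]
= ((((k^12 · ((k^3)^4)) · n^3) · n^5) · n^3) · n^3    [power of a power]
= ((((k^12 · k^12) · n^3) · n^5) · n^3) · n^3    [power of a power]
= (((k^24 · n^3) · n^5) · n^3) · n^3    [product of powers]
= k^24n^14    [product of powers]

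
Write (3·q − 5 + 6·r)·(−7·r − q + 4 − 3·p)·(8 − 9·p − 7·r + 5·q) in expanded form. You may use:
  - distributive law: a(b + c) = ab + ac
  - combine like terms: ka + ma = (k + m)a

(3·q − 5 + 6·r)·(−7·r − q + 4 − 3·p)·(8 − 9·p − 7·r + 5·q)
= (−21·q·r − 3·q² + 12·q − 9·p·q + 35·r + 5·q − 20 + 15·p − 42·r² − 6·q·r + 24·r − 18·p·r)·(8 − 9·p − 7·r + 5·q)    [distributive law]
= (−27·q·r − 3·q² + 17·q − 9·p·q + 59·r − 20 + 15·p − 42·r² − 18·p·r)·(8 − 9·p − 7·r + 5·q)    [combine like terms]
= −216·q·r + 243·p·q·r + 189·q·r² − 135·q²·r − 24·q² + 27·p·q² + 21·q²·r − 15·q³ + 136·q − 153·p·q − 119·q·r + 85·q² − 72·p·q + 81·p²·q + 63·p·q·r − 45·p·q² + 472·r − 531·p·r − 413·r² + 295·q·r − 160 + 180·p + 140·r − 100·q + 120·p − 135·p² − 105·p·r + 75·p·q − 336·r² + 378·p·r² + 294·r³ − 210·q·r² − 144·p·r + 162·p²·r + 126·p·r² − 90·p·q·r    [distributive law]
= −40·q·r + 216·p·q·r − 21·q·r² − 114·q²·r + 61·q² − 18·p·q² − 15·q³ + 36·q − 150·p·q + 81·p²·q + 612·r − 780·p·r − 749·r² − 160 + 300·p − 135·p² + 504·p·r² + 294·r³ + 162·p²·r    [combine like terms]

−40·q·r + 216·p·q·r − 21·q·r² − 114·q²·r + 61·q² − 18·p·q² − 15·q³ + 36·q − 150·p·q + 81·p²·q + 612·r − 780·p·r − 749·r² − 160 + 300·p − 135·p² + 504·p·r² + 294·r³ + 162·p²·r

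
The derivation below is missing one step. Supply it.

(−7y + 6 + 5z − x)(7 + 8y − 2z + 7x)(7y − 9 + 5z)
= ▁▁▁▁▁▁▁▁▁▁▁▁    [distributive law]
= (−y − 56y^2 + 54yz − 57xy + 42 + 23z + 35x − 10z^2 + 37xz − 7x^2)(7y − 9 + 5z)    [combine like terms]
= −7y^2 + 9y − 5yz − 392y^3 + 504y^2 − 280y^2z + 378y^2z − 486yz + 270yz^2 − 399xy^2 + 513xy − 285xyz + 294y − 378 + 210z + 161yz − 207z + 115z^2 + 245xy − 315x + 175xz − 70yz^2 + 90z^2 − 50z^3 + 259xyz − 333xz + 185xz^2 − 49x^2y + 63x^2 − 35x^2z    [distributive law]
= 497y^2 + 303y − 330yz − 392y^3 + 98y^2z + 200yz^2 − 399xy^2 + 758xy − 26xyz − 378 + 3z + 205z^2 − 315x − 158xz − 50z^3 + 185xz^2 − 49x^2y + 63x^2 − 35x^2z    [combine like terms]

Applying distributive law to the line above:

(−49y − 56y^2 + 14yz − 49xy + 42 + 48y − 12z + 42x + 35z + 40yz − 10z^2 + 35xz − 7x − 8xy + 2xz − 7x^2)(7y − 9 + 5z)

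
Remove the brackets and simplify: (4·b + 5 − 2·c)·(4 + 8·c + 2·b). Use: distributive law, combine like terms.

(4·b + 5 − 2·c)·(4 + 8·c + 2·b)
= 16·b + 32·b·c + 8·b^2 + 20 + 40·c + 10·b − 8·c − 16·c^2 − 4·b·c    [distributive law]
= 26·b + 28·b·c + 8·b^2 + 20 + 32·c − 16·c^2    [combine like terms]

26·b + 28·b·c + 8·b^2 + 20 + 32·c − 16·c^2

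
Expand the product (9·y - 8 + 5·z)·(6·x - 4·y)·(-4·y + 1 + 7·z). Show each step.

(9·y - 8 + 5·z)·(6·x - 4·y)·(-4·y + 1 + 7·z)
= (54·x·y - 36·y^2 - 48·x + 32·y + 30·x·z - 20·y·z)·(-4·y + 1 + 7·z)    [distributive law]
= -216·x·y^2 + 54·x·y + 378·x·y·z + 144·y^3 - 36·y^2 - 252·y^2·z + 192·x·y - 48·x - 336·x·z - 128·y^2 + 32·y + 224·y·z - 120·x·y·z + 30·x·z + 210·x·z^2 + 80·y^2·z - 20·y·z - 140·y·z^2    [distributive law]
= -216·x·y^2 + 246·x·y + 258·x·y·z + 144·y^3 - 164·y^2 - 172·y^2·z - 48·x - 306·x·z + 32·y + 204·y·z + 210·x·z^2 - 140·y·z^2    [combine like terms]

-216·x·y^2 + 246·x·y + 258·x·y·z + 144·y^3 - 164·y^2 - 172·y^2·z - 48·x - 306·x·z + 32·y + 204·y·z + 210·x·z^2 - 140·y·z^2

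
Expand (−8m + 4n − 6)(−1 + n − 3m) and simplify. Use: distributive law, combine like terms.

(−8m + 4n − 6)(−1 + n − 3m)
= 8m − 8mn + 24m^2 − 4n + 4n^2 − 12mn + 6 − 6n + 18m    [distributive law]
= 26m − 20mn + 24m^2 − 10n + 4n^2 + 6    [combine like terms]

26m − 20mn + 24m^2 − 10n + 4n^2 + 6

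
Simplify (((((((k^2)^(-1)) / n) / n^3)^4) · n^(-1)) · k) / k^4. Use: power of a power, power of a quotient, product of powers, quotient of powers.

(((((((k^2)^(-1)) / n) / n^3)^4) · n^(-1)) · k) / k^4
= (((((((k^2)^(-1)) / n)^4) / ((n^3)^4)) · n^(-1)) · k) / k^4    [power of a quotient]
= (((((((k^2)^(-1))^4) / (n^4)) / ((n^3)^4)) · n^(-1)) · k) / k^4    [power of a quotient]
= ((((((k^2)^(-4)) / (n^4)) / ((n^3)^4)) · n^(-1)) · k) / k^4    [power of a power]
= ((((k^(-8) / (n^4)) / ((n^3)^4)) · n^(-1)) · k) / k^4    [power of a power]
= ((((k^(-8) / n^4) / n^12) · n^(-1)) · k) / k^4    [power of a power]
= k^(-11)·n^(-17)    [quotient of powers; product of powers]

k^(-11)·n^(-17)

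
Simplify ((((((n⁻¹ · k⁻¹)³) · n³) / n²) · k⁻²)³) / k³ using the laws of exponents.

k⁻¹⁸·n⁻⁶

((((((n⁻¹ · k⁻¹)³) · n³) / n²) · k⁻²)³) / k³
= ((((((n⁻¹ · k⁻¹)³) · n³) / n²)³) · ((k⁻²)³)) / k³    [power of a product]
= ((((((n⁻¹ · k⁻¹)³) · n³)³) / ((n²)³)) · ((k⁻²)³)) / k³    [power of a quotient]
= ((((((n⁻¹ · k⁻¹)³)³) · ((n³)³)) / ((n²)³)) · ((k⁻²)³)) / k³    [power of a product]
= (((((n⁻¹ · k⁻¹)⁹) · ((n³)³)) / ((n²)³)) · ((k⁻²)³)) / k³    [power of a power]
= ((((((n⁻¹)⁹) · ((k⁻¹)⁹)) · ((n³)³)) / ((n²)³)) · ((k⁻²)³)) / k³    [power of a product]
= ((((n⁻⁹ · ((k⁻¹)⁹)) · ((n³)³)) / ((n²)³)) · ((k⁻²)³)) / k³    [power of a power]
= ((((n⁻⁹ · k⁻⁹) · ((n³)³)) / ((n²)³)) · ((k⁻²)³)) / k³    [power of a power]
= ((((n⁻⁹ · k⁻⁹) · n⁹) / ((n²)³)) · ((k⁻²)³)) / k³    [power of a power]
= ((((n⁻⁹ · k⁻⁹) · n⁹) / n⁶) · ((k⁻²)³)) / k³    [power of a power]
= ((((n⁻⁹ · k⁻⁹) · n⁹) / n⁶) · k⁻⁶) / k³    [power of a power]
= k⁻¹⁸·n⁻⁶    [quotient of powers; product of powers]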